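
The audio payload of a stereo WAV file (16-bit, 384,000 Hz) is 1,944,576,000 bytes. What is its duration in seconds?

Byte rate = 384,000 × 2 × 2 = 1,536,000 bytes/s.
Duration = 1,944,576,000 / 1,536,000 = 1,266 s.

1,266 seconds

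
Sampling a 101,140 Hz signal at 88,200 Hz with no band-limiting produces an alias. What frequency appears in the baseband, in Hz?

12,940 Hz

Nyquist = 88,200/2 = 44,100 Hz; 101,140 Hz exceeds it.
Alias = |101,140 − 1×88,200| = |101,140 − 88,200| = 12,940 Hz.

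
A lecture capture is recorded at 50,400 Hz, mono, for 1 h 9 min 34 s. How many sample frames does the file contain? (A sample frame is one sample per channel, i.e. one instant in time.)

210,369,600 sample frames

1 h 9 min 34 s = 4,174 s.
50,400 samples/s × 4,174 s = 210,369,600 frames.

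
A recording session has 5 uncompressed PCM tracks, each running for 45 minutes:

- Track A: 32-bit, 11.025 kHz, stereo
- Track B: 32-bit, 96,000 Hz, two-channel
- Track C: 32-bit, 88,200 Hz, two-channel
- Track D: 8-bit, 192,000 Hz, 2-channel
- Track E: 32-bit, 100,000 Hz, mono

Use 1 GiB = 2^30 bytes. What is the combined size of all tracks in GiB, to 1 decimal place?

5.9 GiB

45 minutes = 2,700 s.
Track A: 11,025 × 2,700 × 4 × 2 = 238,140,000 bytes.
Track B: 96,000 × 2,700 × 4 × 2 = 2,073,600,000 bytes.
Track C: 88,200 × 2,700 × 4 × 2 = 1,905,120,000 bytes.
Track D: 192,000 × 2,700 × 1 × 2 = 1,036,800,000 bytes.
Track E: 100,000 × 2,700 × 4 × 1 = 1,080,000,000 bytes.
Total = 6,333,660,000 bytes = 5.9 GiB.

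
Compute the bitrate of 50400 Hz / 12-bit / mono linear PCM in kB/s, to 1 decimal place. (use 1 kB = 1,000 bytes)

75.6 kB/s

Bit rate = 50,400 × 12 × 1 = 604,800 bits/s.
604,800 / 8 = 75,600 B/s = 75.6 kB/s.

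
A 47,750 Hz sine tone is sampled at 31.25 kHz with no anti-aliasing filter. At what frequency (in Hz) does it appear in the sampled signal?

14,750 Hz

Nyquist = 31,250/2 = 15,625 Hz; 47,750 Hz exceeds it.
Alias = |47,750 − 2×31,250| = |47,750 − 62,500| = 14,750 Hz.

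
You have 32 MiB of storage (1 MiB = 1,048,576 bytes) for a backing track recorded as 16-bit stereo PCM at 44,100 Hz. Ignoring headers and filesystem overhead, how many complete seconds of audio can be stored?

Uncompressed byte rate = 44,100 × 2 × 2 = 176,400 bytes/s.
Capacity = 32 × 1,048,576 = 33,554,432 bytes.
33,554,432 / 176,400 ≈ 190.22 s → 190 seconds.

190 seconds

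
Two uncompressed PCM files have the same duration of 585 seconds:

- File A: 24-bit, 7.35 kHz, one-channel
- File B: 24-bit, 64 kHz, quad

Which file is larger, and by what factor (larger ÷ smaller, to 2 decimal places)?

File A: 7,350 × 3 × 1 = 22,050 bytes/s.
File B: 64,000 × 3 × 4 = 768,000 bytes/s.
File B is larger; ratio = 449,280,000 / 12,899,250 = 34.83.

File B, by a factor of 34.83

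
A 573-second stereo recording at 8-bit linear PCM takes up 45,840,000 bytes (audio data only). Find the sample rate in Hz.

Bytes = sample_rate × seconds × bytes_per_sample × channels.
sample_rate = 45,840,000 / (573 × 1 × 2) = 45,840,000 / 1,146 = 40,000 Hz.

40,000 Hz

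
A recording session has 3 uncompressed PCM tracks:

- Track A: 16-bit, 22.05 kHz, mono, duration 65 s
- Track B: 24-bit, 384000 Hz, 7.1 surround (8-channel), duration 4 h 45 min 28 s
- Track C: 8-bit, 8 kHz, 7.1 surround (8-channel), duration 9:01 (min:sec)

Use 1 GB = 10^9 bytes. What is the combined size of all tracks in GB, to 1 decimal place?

157.9 GB

Track A: 22,050 × 65 × 2 × 1 = 2,866,500 bytes.
Track B: 4 h 45 min 28 s = 17,128 s; 384,000 × 17,128 × 3 × 8 = 157,851,648,000 bytes.
Track C: 9:01 (min:sec) = 541 s; 8,000 × 541 × 1 × 8 = 34,624,000 bytes.
Total = 157,889,138,500 bytes = 157.9 GB.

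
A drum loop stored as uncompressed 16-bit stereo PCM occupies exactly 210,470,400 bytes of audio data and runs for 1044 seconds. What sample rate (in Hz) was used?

Bytes = sample_rate × seconds × bytes_per_sample × channels.
sample_rate = 210,470,400 / (1,044 × 2 × 2) = 210,470,400 / 4,176 = 50,400 Hz.

50,400 Hz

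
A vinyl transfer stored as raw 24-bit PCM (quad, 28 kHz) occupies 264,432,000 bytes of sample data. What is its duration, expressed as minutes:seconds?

13:07

Byte rate = 28,000 × 3 × 4 = 336,000 bytes/s.
Duration = 264,432,000 / 336,000 = 787 s.
787 s = 13:07.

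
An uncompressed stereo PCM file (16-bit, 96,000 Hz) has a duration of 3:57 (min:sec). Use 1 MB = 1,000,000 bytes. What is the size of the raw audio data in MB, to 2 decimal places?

Duration = 3:57 (min:sec) = 237 s.
Bytes = 96,000 samples/s × 237 s × 2 bytes/sample × 2 ch = 91,008,000 bytes.
91,008,000 / 1,000,000 = 91.01 MB.

91.01 MB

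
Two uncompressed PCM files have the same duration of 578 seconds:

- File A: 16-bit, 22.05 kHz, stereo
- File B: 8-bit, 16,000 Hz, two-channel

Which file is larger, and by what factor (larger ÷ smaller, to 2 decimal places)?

File A: 22,050 × 2 × 2 = 88,200 bytes/s.
File B: 16,000 × 1 × 2 = 32,000 bytes/s.
File A is larger; ratio = 50,979,600 / 18,496,000 = 2.76.

File A, by a factor of 2.76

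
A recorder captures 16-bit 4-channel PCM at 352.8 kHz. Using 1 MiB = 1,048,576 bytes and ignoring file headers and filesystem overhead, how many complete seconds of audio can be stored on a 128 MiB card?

Uncompressed byte rate = 352,800 × 2 × 4 = 2,822,400 bytes/s.
Capacity = 128 × 1,048,576 = 134,217,728 bytes.
134,217,728 / 2,822,400 ≈ 47.55 s → 47 seconds.

47 seconds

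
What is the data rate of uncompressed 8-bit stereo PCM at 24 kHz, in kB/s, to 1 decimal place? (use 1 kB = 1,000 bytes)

48.0 kB/s

Bit rate = 24,000 × 8 × 2 = 384,000 bits/s.
384,000 / 8 = 48,000 B/s = 48.0 kB/s.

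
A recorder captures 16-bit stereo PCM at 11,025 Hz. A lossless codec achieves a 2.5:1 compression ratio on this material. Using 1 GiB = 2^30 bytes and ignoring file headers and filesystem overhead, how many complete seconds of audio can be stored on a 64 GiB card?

Uncompressed byte rate = 11,025 × 2 × 2 = 44,100 bytes/s.
After 2.5:1 compression, effective rate ≈ 17640 bytes/s.
Capacity = 64 × 1,073,741,824 = 68,719,476,736 bytes.
68,719,476,736 / effective rate ≈ 3895661.95 s → 3,895,661 seconds.

3,895,661 seconds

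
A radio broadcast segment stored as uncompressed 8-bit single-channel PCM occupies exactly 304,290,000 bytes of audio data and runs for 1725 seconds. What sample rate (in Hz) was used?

176,400 Hz

Bytes = sample_rate × seconds × bytes_per_sample × channels.
sample_rate = 304,290,000 / (1,725 × 1 × 1) = 304,290,000 / 1,725 = 176,400 Hz.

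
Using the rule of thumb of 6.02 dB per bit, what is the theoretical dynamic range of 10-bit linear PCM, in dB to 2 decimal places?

60.20 dB

10 × 6.02 = 60.20 dB.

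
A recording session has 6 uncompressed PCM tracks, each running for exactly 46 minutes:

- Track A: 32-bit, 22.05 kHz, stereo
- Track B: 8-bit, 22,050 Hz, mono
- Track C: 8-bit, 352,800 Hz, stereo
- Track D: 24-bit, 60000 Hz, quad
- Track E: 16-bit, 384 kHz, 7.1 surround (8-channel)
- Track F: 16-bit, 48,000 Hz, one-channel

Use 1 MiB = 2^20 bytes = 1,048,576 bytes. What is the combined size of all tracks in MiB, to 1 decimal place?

20699.3 MiB

exactly 46 minutes = 2,760 s.
Track A: 22,050 × 2,760 × 4 × 2 = 486,864,000 bytes.
Track B: 22,050 × 2,760 × 1 × 1 = 60,858,000 bytes.
Track C: 352,800 × 2,760 × 1 × 2 = 1,947,456,000 bytes.
Track D: 60,000 × 2,760 × 3 × 4 = 1,987,200,000 bytes.
Track E: 384,000 × 2,760 × 2 × 8 = 16,957,440,000 bytes.
Track F: 48,000 × 2,760 × 2 × 1 = 264,960,000 bytes.
Total = 21,704,778,000 bytes = 20699.3 MiB.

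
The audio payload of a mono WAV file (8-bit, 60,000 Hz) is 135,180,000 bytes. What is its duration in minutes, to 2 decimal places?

Byte rate = 60,000 × 1 × 1 = 60,000 bytes/s.
Duration = 135,180,000 / 60,000 = 2,253 s.
2,253 s / 60 = 37.55 minutes.

37.55 minutes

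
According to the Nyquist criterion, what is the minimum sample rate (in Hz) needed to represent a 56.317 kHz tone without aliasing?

Minimum sample rate = 2 × 56,317 Hz = 112,634 Hz.

112,634 Hz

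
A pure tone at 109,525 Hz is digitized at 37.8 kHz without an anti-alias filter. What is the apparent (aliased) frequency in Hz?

3,875 Hz

Nyquist = 37,800/2 = 18,900 Hz; 109,525 Hz exceeds it.
Alias = |109,525 − 3×37,800| = |109,525 − 113,400| = 3,875 Hz.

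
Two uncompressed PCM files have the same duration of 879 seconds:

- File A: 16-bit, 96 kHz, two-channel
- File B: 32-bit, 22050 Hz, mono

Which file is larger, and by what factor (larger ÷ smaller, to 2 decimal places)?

File A, by a factor of 4.35

File A: 96,000 × 2 × 2 = 384,000 bytes/s.
File B: 22,050 × 4 × 1 = 88,200 bytes/s.
File A is larger; ratio = 337,536,000 / 77,527,800 = 4.35.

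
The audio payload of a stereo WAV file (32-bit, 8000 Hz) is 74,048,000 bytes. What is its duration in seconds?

1,157 seconds

Byte rate = 8,000 × 4 × 2 = 64,000 bytes/s.
Duration = 74,048,000 / 64,000 = 1,157 s.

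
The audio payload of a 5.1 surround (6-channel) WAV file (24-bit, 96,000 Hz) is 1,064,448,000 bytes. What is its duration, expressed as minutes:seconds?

Byte rate = 96,000 × 3 × 6 = 1,728,000 bytes/s.
Duration = 1,064,448,000 / 1,728,000 = 616 s.
616 s = 10:16.

10:16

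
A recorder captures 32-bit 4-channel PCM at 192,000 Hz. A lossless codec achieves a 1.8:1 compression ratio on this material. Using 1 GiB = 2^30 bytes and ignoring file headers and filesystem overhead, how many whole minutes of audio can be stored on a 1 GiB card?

10 minutes

Uncompressed byte rate = 192,000 × 4 × 4 = 3,072,000 bytes/s.
After 1.8:1 compression, effective rate ≈ 1706666.67 bytes/s.
Capacity = 1 × 1,073,741,824 = 1,073,741,824 bytes.
1,073,741,824 / effective rate ≈ 629.15 s → 10 minutes.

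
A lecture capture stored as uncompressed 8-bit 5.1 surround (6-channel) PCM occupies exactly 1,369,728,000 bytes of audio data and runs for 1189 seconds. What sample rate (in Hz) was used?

192,000 Hz

Bytes = sample_rate × seconds × bytes_per_sample × channels.
sample_rate = 1,369,728,000 / (1,189 × 1 × 6) = 1,369,728,000 / 7,134 = 192,000 Hz.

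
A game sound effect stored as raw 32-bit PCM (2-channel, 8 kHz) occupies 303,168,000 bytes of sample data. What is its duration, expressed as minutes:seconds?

78:57

Byte rate = 8,000 × 4 × 2 = 64,000 bytes/s.
Duration = 303,168,000 / 64,000 = 4,737 s.
4,737 s = 78:57.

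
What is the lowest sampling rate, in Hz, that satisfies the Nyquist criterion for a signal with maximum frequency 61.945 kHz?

123,890 Hz

Minimum sample rate = 2 × 61,945 Hz = 123,890 Hz.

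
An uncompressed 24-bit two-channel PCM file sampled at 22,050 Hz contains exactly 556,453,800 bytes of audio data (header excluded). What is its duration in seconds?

Byte rate = 22,050 × 3 × 2 = 132,300 bytes/s.
Duration = 556,453,800 / 132,300 = 4,206 s.

4,206 seconds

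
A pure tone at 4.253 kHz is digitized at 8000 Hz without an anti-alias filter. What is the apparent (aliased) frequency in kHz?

3.747 kHz

Nyquist = 8,000/2 = 4,000 Hz; 4,253 Hz exceeds it.
Alias = |4,253 − 1×8,000| = |4,253 − 8,000| = 3,747 Hz = 3.747 kHz.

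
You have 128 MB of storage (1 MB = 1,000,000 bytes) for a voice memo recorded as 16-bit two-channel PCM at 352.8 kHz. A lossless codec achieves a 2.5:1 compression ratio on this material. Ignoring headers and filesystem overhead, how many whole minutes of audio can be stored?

Uncompressed byte rate = 352,800 × 2 × 2 = 1,411,200 bytes/s.
After 2.5:1 compression, effective rate ≈ 564480 bytes/s.
Capacity = 128 × 1,000,000 = 128,000,000 bytes.
128,000,000 / effective rate ≈ 226.76 s → 3 minutes.

3 minutes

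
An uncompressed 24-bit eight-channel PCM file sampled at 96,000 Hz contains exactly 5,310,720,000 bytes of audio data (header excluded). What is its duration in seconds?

Byte rate = 96,000 × 3 × 8 = 2,304,000 bytes/s.
Duration = 5,310,720,000 / 2,304,000 = 2,305 s.

2,305 seconds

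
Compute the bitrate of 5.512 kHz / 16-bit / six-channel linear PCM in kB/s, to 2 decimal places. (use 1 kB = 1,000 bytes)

Bit rate = 5,512 × 16 × 6 = 529,152 bits/s.
529,152 / 8 = 66,144 B/s = 66.14 kB/s.

66.14 kB/s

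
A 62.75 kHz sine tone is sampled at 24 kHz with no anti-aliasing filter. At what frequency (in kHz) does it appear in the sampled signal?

9.25 kHz

Nyquist = 24,000/2 = 12,000 Hz; 62,750 Hz exceeds it.
Alias = |62,750 − 3×24,000| = |62,750 − 72,000| = 9,250 Hz = 9.25 kHz.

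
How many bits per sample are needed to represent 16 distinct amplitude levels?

log2(16) = 4.

4 bits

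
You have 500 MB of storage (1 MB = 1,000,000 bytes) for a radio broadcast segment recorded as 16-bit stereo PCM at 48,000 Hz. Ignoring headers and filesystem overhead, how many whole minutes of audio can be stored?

43 minutes

Uncompressed byte rate = 48,000 × 2 × 2 = 192,000 bytes/s.
Capacity = 500 × 1,000,000 = 500,000,000 bytes.
500,000,000 / 192,000 ≈ 2604.17 s → 43 minutes.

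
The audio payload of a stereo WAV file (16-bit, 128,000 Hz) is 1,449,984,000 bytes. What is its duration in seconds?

Byte rate = 128,000 × 2 × 2 = 512,000 bytes/s.
Duration = 1,449,984,000 / 512,000 = 2,832 s.

2,832 seconds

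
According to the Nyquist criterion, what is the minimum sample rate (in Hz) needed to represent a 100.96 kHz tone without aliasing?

Minimum sample rate = 2 × 100,960 Hz = 201,920 Hz.

201,920 Hz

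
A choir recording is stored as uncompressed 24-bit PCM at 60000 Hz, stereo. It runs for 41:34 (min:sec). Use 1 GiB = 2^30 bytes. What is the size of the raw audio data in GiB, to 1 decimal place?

Duration = 41:34 (min:sec) = 2,494 s.
Bytes = 60,000 samples/s × 2,494 s × 3 bytes/sample × 2 ch = 897,840,000 bytes.
897,840,000 / 1,073,741,824 = 0.8 GiB.

0.8 GiB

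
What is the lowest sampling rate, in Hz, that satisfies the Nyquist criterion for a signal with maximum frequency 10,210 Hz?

20,420 Hz

Minimum sample rate = 2 × 10,210 Hz = 20,420 Hz.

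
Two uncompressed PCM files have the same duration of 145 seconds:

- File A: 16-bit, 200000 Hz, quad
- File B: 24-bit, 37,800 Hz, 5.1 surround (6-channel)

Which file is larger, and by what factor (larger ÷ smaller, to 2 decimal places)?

File A, by a factor of 2.35

File A: 200,000 × 2 × 4 = 1,600,000 bytes/s.
File B: 37,800 × 3 × 6 = 680,400 bytes/s.
File A is larger; ratio = 232,000,000 / 98,658,000 = 2.35.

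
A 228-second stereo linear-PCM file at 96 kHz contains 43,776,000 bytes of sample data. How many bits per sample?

8 bits

Bytes per sample = 43,776,000 / (96,000 × 228 × 2) = 43,776,000 / 43,776,000 = 1.
Bit depth = 1 × 8 = 8 bits.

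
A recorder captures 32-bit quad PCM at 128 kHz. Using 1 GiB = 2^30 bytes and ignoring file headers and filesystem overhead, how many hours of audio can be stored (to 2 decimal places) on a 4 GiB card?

0.58 hours

Uncompressed byte rate = 128,000 × 4 × 4 = 2,048,000 bytes/s.
Capacity = 4 × 1,073,741,824 = 4,294,967,296 bytes.
4,294,967,296 / 2,048,000 ≈ 2097.15 s → 0.58 hours.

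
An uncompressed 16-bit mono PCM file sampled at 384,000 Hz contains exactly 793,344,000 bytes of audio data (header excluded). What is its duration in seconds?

1,033 seconds

Byte rate = 384,000 × 2 × 1 = 768,000 bytes/s.
Duration = 793,344,000 / 768,000 = 1,033 s.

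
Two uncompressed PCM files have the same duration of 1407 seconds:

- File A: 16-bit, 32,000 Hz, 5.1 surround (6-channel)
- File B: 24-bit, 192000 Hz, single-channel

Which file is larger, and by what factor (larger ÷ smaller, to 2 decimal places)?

File A: 32,000 × 2 × 6 = 384,000 bytes/s.
File B: 192,000 × 3 × 1 = 576,000 bytes/s.
File B is larger; ratio = 810,432,000 / 540,288,000 = 1.50.

File B, by a factor of 1.50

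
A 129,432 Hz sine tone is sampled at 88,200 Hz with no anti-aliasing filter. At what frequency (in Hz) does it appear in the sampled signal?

41,232 Hz

Nyquist = 88,200/2 = 44,100 Hz; 129,432 Hz exceeds it.
Alias = |129,432 − 1×88,200| = |129,432 − 88,200| = 41,232 Hz.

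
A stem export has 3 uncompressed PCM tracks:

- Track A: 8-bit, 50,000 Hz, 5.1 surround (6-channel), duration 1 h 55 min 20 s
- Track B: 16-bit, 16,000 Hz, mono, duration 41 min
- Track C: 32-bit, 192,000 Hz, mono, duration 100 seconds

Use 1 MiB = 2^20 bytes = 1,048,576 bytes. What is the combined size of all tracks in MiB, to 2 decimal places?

2128.14 MiB

Track A: 1 h 55 min 20 s = 6,920 s; 50,000 × 6,920 × 1 × 6 = 2,076,000,000 bytes.
Track B: 41 min = 2,460 s; 16,000 × 2,460 × 2 × 1 = 78,720,000 bytes.
Track C: 192,000 × 100 × 4 × 1 = 76,800,000 bytes.
Total = 2,231,520,000 bytes = 2128.14 MiB.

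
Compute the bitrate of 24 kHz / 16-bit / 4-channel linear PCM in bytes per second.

Bit rate = 24,000 × 16 × 4 = 1,536,000 bits/s.
1,536,000 / 8 = 192,000 bytes/s.

192,000 bytes/s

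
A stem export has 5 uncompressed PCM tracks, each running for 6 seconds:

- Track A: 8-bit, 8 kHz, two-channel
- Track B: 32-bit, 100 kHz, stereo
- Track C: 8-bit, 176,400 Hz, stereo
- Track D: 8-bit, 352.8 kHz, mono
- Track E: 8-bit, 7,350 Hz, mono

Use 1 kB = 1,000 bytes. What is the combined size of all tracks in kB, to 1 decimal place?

9173.7 kB

Track A: 8,000 × 6 × 1 × 2 = 96,000 bytes.
Track B: 100,000 × 6 × 4 × 2 = 4,800,000 bytes.
Track C: 176,400 × 6 × 1 × 2 = 2,116,800 bytes.
Track D: 352,800 × 6 × 1 × 1 = 2,116,800 bytes.
Track E: 7,350 × 6 × 1 × 1 = 44,100 bytes.
Total = 9,173,700 bytes = 9173.7 kB.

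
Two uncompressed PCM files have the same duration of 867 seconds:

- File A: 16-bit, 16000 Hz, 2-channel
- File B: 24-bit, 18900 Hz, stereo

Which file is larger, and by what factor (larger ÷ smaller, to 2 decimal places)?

File A: 16,000 × 2 × 2 = 64,000 bytes/s.
File B: 18,900 × 3 × 2 = 113,400 bytes/s.
File B is larger; ratio = 98,317,800 / 55,488,000 = 1.77.

File B, by a factor of 1.77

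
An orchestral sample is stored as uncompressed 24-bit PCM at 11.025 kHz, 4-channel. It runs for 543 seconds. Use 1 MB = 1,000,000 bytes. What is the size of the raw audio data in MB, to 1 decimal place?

71.8 MB

Bytes = 11,025 samples/s × 543 s × 3 bytes/sample × 4 ch = 71,838,900 bytes.
71,838,900 / 1,000,000 = 71.8 MB.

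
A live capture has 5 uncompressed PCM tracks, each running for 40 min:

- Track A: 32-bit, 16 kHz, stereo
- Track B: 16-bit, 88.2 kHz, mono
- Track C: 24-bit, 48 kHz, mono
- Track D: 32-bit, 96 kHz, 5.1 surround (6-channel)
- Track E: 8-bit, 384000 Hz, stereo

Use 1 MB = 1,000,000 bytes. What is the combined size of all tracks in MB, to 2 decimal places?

8448.96 MB

40 min = 2,400 s.
Track A: 16,000 × 2,400 × 4 × 2 = 307,200,000 bytes.
Track B: 88,200 × 2,400 × 2 × 1 = 423,360,000 bytes.
Track C: 48,000 × 2,400 × 3 × 1 = 345,600,000 bytes.
Track D: 96,000 × 2,400 × 4 × 6 = 5,529,600,000 bytes.
Track E: 384,000 × 2,400 × 1 × 2 = 1,843,200,000 bytes.
Total = 8,448,960,000 bytes = 8448.96 MB.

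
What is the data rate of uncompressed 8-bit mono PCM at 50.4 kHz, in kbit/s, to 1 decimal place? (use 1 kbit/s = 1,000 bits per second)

403.2 kbit/s

Bit rate = 50,400 × 8 × 1 = 403,200 bits/s.
= 403.2 kbit/s.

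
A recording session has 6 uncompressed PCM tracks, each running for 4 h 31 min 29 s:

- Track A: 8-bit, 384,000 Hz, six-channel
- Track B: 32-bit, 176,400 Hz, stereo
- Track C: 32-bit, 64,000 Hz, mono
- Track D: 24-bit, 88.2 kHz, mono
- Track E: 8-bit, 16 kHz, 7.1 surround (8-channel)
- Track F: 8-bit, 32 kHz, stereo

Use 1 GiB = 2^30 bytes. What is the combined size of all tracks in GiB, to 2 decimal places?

4 h 31 min 29 s = 16,289 s.
Track A: 384,000 × 16,289 × 1 × 6 = 37,529,856,000 bytes.
Track B: 176,400 × 16,289 × 4 × 2 = 22,987,036,800 bytes.
Track C: 64,000 × 16,289 × 4 × 1 = 4,169,984,000 bytes.
Track D: 88,200 × 16,289 × 3 × 1 = 4,310,069,400 bytes.
Track E: 16,000 × 16,289 × 1 × 8 = 2,084,992,000 bytes.
Track F: 32,000 × 16,289 × 1 × 2 = 1,042,496,000 bytes.
Total = 72,124,434,200 bytes = 67.17 GiB.

67.17 GiB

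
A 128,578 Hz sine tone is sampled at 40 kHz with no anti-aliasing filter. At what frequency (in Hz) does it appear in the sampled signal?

Nyquist = 40,000/2 = 20,000 Hz; 128,578 Hz exceeds it.
Alias = |128,578 − 3×40,000| = |128,578 − 120,000| = 8,578 Hz.

8,578 Hz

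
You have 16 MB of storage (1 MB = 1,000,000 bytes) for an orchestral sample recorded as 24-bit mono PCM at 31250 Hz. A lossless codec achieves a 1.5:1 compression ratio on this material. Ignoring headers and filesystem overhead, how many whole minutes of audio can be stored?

Uncompressed byte rate = 31,250 × 3 × 1 = 93,750 bytes/s.
After 1.5:1 compression, effective rate ≈ 62500 bytes/s.
Capacity = 16 × 1,000,000 = 16,000,000 bytes.
16,000,000 / effective rate ≈ 256 s → 4 minutes.

4 minutes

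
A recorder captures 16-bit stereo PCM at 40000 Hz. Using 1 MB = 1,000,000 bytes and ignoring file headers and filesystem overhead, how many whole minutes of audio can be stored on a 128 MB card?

Uncompressed byte rate = 40,000 × 2 × 2 = 160,000 bytes/s.
Capacity = 128 × 1,000,000 = 128,000,000 bytes.
128,000,000 / 160,000 ≈ 800 s → 13 minutes.

13 minutes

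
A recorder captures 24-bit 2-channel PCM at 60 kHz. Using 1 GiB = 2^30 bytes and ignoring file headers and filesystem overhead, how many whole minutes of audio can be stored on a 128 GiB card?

6,362 minutes

Uncompressed byte rate = 60,000 × 3 × 2 = 360,000 bytes/s.
Capacity = 128 × 1,073,741,824 = 137,438,953,472 bytes.
137,438,953,472 / 360,000 ≈ 381774.87 s → 6,362 minutes.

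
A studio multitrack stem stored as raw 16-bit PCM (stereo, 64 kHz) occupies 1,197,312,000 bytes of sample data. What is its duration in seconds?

4,677 seconds

Byte rate = 64,000 × 2 × 2 = 256,000 bytes/s.
Duration = 1,197,312,000 / 256,000 = 4,677 s.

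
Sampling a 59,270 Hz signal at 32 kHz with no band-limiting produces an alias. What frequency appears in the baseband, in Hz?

Nyquist = 32,000/2 = 16,000 Hz; 59,270 Hz exceeds it.
Alias = |59,270 − 2×32,000| = |59,270 − 64,000| = 4,730 Hz.

4,730 Hz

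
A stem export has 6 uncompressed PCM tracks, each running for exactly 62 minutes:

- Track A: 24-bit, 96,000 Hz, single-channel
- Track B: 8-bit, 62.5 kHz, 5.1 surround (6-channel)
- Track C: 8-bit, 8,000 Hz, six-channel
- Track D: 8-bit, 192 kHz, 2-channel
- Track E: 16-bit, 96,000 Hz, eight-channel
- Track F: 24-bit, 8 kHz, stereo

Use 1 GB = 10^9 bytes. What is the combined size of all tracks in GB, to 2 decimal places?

9.97 GB

exactly 62 minutes = 3,720 s.
Track A: 96,000 × 3,720 × 3 × 1 = 1,071,360,000 bytes.
Track B: 62,500 × 3,720 × 1 × 6 = 1,395,000,000 bytes.
Track C: 8,000 × 3,720 × 1 × 6 = 178,560,000 bytes.
Track D: 192,000 × 3,720 × 1 × 2 = 1,428,480,000 bytes.
Track E: 96,000 × 3,720 × 2 × 8 = 5,713,920,000 bytes.
Track F: 8,000 × 3,720 × 3 × 2 = 178,560,000 bytes.
Total = 9,965,880,000 bytes = 9.97 GB.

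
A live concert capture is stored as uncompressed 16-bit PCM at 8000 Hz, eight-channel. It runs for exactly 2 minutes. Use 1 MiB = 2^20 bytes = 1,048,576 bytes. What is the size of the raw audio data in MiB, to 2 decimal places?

Duration = exactly 2 minutes = 120 s.
Bytes = 8,000 samples/s × 120 s × 2 bytes/sample × 8 ch = 15,360,000 bytes.
15,360,000 / 1,048,576 = 14.65 MiB.

14.65 MiB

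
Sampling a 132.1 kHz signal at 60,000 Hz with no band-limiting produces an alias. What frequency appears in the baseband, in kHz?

12.1 kHz

Nyquist = 60,000/2 = 30,000 Hz; 132,100 Hz exceeds it.
Alias = |132,100 − 2×60,000| = |132,100 − 120,000| = 12,100 Hz = 12.1 kHz.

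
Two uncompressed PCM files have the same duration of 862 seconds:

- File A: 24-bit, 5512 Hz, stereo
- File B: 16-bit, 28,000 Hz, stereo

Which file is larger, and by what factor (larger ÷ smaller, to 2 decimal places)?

File B, by a factor of 3.39

File A: 5,512 × 3 × 2 = 33,072 bytes/s.
File B: 28,000 × 2 × 2 = 112,000 bytes/s.
File B is larger; ratio = 96,544,000 / 28,508,064 = 3.39.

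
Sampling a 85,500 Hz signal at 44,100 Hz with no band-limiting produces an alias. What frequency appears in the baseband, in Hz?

2,700 Hz

Nyquist = 44,100/2 = 22,050 Hz; 85,500 Hz exceeds it.
Alias = |85,500 − 2×44,100| = |85,500 − 88,200| = 2,700 Hz.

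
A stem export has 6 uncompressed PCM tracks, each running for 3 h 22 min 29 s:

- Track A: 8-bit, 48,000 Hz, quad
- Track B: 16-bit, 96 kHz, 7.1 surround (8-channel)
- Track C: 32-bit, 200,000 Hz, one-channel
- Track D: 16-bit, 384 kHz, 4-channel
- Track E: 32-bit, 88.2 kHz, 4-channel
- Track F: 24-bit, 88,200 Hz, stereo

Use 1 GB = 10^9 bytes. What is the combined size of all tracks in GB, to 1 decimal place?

3 h 22 min 29 s = 12,149 s.
Track A: 48,000 × 12,149 × 1 × 4 = 2,332,608,000 bytes.
Track B: 96,000 × 12,149 × 2 × 8 = 18,660,864,000 bytes.
Track C: 200,000 × 12,149 × 4 × 1 = 9,719,200,000 bytes.
Track D: 384,000 × 12,149 × 2 × 4 = 37,321,728,000 bytes.
Track E: 88,200 × 12,149 × 4 × 4 = 17,144,668,800 bytes.
Track F: 88,200 × 12,149 × 3 × 2 = 6,429,250,800 bytes.
Total = 91,608,319,600 bytes = 91.6 GB.

91.6 GB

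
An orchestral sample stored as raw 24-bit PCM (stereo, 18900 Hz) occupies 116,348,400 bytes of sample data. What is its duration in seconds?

Byte rate = 18,900 × 3 × 2 = 113,400 bytes/s.
Duration = 116,348,400 / 113,400 = 1,026 s.

1,026 seconds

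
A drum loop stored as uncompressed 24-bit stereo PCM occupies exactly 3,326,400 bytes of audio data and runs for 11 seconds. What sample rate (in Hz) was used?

50,400 Hz

Bytes = sample_rate × seconds × bytes_per_sample × channels.
sample_rate = 3,326,400 / (11 × 3 × 2) = 3,326,400 / 66 = 50,400 Hz.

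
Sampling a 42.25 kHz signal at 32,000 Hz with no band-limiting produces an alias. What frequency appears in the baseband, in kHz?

10.25 kHz

Nyquist = 32,000/2 = 16,000 Hz; 42,250 Hz exceeds it.
Alias = |42,250 − 1×32,000| = |42,250 − 32,000| = 10,250 Hz = 10.25 kHz.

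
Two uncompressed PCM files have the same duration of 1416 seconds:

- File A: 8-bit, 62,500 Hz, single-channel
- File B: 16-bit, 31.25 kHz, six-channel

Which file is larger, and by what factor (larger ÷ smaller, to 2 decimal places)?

File A: 62,500 × 1 × 1 = 62,500 bytes/s.
File B: 31,250 × 2 × 6 = 375,000 bytes/s.
File B is larger; ratio = 531,000,000 / 88,500,000 = 6.00.

File B, by a factor of 6.00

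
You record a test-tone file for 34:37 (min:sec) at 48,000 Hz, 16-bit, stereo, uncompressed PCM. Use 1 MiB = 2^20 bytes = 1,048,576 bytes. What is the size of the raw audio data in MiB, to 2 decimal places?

380.31 MiB

Duration = 34:37 (min:sec) = 2,077 s.
Bytes = 48,000 samples/s × 2,077 s × 2 bytes/sample × 2 ch = 398,784,000 bytes.
398,784,000 / 1,048,576 = 380.31 MiB.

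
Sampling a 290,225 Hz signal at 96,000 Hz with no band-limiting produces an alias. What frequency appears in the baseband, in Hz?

Nyquist = 96,000/2 = 48,000 Hz; 290,225 Hz exceeds it.
Alias = |290,225 − 3×96,000| = |290,225 − 288,000| = 2,225 Hz.

2,225 Hz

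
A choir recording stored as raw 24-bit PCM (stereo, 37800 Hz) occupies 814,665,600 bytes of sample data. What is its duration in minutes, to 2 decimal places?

Byte rate = 37,800 × 3 × 2 = 226,800 bytes/s.
Duration = 814,665,600 / 226,800 = 3,592 s.
3,592 s / 60 = 59.87 minutes.

59.87 minutes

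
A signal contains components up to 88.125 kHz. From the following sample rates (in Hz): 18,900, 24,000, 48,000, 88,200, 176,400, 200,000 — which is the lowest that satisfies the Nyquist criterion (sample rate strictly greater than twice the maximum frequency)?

Need sample rate > 2 × 88,125 = 176,250 Hz.
Lowest listed rate above 176,250 Hz is 176,400 Hz.

176,400 Hz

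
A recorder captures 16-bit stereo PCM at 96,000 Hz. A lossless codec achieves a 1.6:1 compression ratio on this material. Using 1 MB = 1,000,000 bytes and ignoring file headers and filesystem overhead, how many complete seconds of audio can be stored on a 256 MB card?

1,066 seconds

Uncompressed byte rate = 96,000 × 2 × 2 = 384,000 bytes/s.
After 1.6:1 compression, effective rate ≈ 240000 bytes/s.
Capacity = 256 × 1,000,000 = 256,000,000 bytes.
256,000,000 / effective rate ≈ 1066.67 s → 1,066 seconds.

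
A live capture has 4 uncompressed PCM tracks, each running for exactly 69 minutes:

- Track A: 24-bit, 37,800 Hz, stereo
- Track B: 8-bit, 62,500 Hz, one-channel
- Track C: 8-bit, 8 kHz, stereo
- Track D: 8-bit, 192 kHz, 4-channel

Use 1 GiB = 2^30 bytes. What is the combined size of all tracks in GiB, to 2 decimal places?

4.14 GiB

exactly 69 minutes = 4,140 s.
Track A: 37,800 × 4,140 × 3 × 2 = 938,952,000 bytes.
Track B: 62,500 × 4,140 × 1 × 1 = 258,750,000 bytes.
Track C: 8,000 × 4,140 × 1 × 2 = 66,240,000 bytes.
Track D: 192,000 × 4,140 × 1 × 4 = 3,179,520,000 bytes.
Total = 4,443,462,000 bytes = 4.14 GiB.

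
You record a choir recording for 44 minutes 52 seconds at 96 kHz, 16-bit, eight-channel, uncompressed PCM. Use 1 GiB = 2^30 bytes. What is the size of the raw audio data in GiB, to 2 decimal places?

3.85 GiB

Duration = 44 minutes 52 seconds = 2,692 s.
Bytes = 96,000 samples/s × 2,692 s × 2 bytes/sample × 8 ch = 4,134,912,000 bytes.
4,134,912,000 / 1,073,741,824 = 3.85 GiB.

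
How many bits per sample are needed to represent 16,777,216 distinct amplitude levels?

24 bits

log2(16,777,216) = 24.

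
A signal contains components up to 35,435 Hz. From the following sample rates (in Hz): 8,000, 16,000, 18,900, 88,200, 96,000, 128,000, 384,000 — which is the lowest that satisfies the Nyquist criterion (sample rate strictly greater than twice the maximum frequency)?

88,200 Hz

Need sample rate > 2 × 35,435 = 70,870 Hz.
Lowest listed rate above 70,870 Hz is 88,200 Hz.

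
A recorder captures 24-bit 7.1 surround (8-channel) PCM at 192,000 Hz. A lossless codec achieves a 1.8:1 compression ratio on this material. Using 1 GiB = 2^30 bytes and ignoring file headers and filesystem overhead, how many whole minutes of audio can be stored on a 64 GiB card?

447 minutes

Uncompressed byte rate = 192,000 × 3 × 8 = 4,608,000 bytes/s.
After 1.8:1 compression, effective rate ≈ 2560000 bytes/s.
Capacity = 64 × 1,073,741,824 = 68,719,476,736 bytes.
68,719,476,736 / effective rate ≈ 26843.55 s → 447 minutes.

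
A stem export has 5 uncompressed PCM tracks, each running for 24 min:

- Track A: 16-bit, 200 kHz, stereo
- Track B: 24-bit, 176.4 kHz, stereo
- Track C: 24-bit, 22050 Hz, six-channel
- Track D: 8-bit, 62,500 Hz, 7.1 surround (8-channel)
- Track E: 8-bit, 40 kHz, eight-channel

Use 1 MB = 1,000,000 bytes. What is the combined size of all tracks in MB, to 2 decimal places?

4428.43 MB

24 min = 1,440 s.
Track A: 200,000 × 1,440 × 2 × 2 = 1,152,000,000 bytes.
Track B: 176,400 × 1,440 × 3 × 2 = 1,524,096,000 bytes.
Track C: 22,050 × 1,440 × 3 × 6 = 571,536,000 bytes.
Track D: 62,500 × 1,440 × 1 × 8 = 720,000,000 bytes.
Track E: 40,000 × 1,440 × 1 × 8 = 460,800,000 bytes.
Total = 4,428,432,000 bytes = 4428.43 MB.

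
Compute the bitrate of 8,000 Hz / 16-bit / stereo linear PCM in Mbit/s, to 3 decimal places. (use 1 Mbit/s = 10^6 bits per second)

Bit rate = 8,000 × 16 × 2 = 256,000 bits/s.
= 0.256 Mbit/s.

0.256 Mbit/s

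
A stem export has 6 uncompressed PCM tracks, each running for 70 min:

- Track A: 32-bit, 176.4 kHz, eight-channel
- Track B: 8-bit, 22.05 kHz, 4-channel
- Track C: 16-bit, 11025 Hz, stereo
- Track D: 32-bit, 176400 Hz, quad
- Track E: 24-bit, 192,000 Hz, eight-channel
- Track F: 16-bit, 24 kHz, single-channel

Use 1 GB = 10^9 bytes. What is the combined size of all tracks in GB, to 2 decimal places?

55.67 GB

70 min = 4,200 s.
Track A: 176,400 × 4,200 × 4 × 8 = 23,708,160,000 bytes.
Track B: 22,050 × 4,200 × 1 × 4 = 370,440,000 bytes.
Track C: 11,025 × 4,200 × 2 × 2 = 185,220,000 bytes.
Track D: 176,400 × 4,200 × 4 × 4 = 11,854,080,000 bytes.
Track E: 192,000 × 4,200 × 3 × 8 = 19,353,600,000 bytes.
Track F: 24,000 × 4,200 × 2 × 1 = 201,600,000 bytes.
Total = 55,673,100,000 bytes = 55.67 GB.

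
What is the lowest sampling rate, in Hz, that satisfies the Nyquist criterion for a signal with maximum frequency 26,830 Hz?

Minimum sample rate = 2 × 26,830 Hz = 53,660 Hz.

53,660 Hz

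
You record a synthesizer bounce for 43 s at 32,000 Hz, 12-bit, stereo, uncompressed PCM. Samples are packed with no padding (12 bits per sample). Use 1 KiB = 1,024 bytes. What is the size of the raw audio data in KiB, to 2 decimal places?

4031.25 KiB

Bits = 32,000 × 43 × 12 × 2 = 33,024,000 bits = 4,128,000 bytes.
4,128,000 / 1,024 = 4031.25 KiB.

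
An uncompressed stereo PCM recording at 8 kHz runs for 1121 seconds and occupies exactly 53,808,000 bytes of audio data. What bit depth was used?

24 bits

Bytes per sample = 53,808,000 / (8,000 × 1,121 × 2) = 53,808,000 / 17,936,000 = 3.
Bit depth = 3 × 8 = 24 bits.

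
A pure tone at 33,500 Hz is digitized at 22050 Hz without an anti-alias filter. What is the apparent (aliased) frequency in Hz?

10,600 Hz

Nyquist = 22,050/2 = 11,025 Hz; 33,500 Hz exceeds it.
Alias = |33,500 − 2×22,050| = |33,500 − 44,100| = 10,600 Hz.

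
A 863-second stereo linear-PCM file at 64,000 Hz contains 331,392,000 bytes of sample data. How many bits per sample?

Bytes per sample = 331,392,000 / (64,000 × 863 × 2) = 331,392,000 / 110,464,000 = 3.
Bit depth = 3 × 8 = 24 bits.

24 bits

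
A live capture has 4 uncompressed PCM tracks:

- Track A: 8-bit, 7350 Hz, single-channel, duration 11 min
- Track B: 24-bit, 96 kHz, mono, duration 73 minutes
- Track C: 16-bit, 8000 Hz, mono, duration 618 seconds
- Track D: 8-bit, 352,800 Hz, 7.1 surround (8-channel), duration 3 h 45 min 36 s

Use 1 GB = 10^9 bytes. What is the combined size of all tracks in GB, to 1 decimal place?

Track A: 11 min = 660 s; 7,350 × 660 × 1 × 1 = 4,851,000 bytes.
Track B: 73 minutes = 4,380 s; 96,000 × 4,380 × 3 × 1 = 1,261,440,000 bytes.
Track C: 8,000 × 618 × 2 × 1 = 9,888,000 bytes.
Track D: 3 h 45 min 36 s = 13,536 s; 352,800 × 13,536 × 1 × 8 = 38,204,006,400 bytes.
Total = 39,480,185,400 bytes = 39.5 GB.

39.5 GB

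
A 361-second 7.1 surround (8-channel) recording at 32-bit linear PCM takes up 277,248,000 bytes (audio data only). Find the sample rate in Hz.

24,000 Hz

Bytes = sample_rate × seconds × bytes_per_sample × channels.
sample_rate = 277,248,000 / (361 × 4 × 8) = 277,248,000 / 11,552 = 24,000 Hz.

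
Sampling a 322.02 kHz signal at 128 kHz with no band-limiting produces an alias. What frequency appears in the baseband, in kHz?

61.98 kHz

Nyquist = 128,000/2 = 64,000 Hz; 322,020 Hz exceeds it.
Alias = |322,020 − 3×128,000| = |322,020 − 384,000| = 61,980 Hz = 61.98 kHz.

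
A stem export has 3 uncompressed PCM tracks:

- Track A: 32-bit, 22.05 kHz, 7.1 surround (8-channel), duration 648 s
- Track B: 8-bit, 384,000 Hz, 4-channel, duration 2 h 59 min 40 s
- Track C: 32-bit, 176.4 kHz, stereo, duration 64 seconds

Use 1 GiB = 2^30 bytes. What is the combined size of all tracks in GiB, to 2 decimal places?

15.93 GiB

Track A: 22,050 × 648 × 4 × 8 = 457,228,800 bytes.
Track B: 2 h 59 min 40 s = 10,780 s; 384,000 × 10,780 × 1 × 4 = 16,558,080,000 bytes.
Track C: 176,400 × 64 × 4 × 2 = 90,316,800 bytes.
Total = 17,105,625,600 bytes = 15.93 GiB.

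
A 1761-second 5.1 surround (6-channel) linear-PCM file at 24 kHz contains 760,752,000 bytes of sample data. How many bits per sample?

24 bits

Bytes per sample = 760,752,000 / (24,000 × 1,761 × 6) = 760,752,000 / 253,584,000 = 3.
Bit depth = 3 × 8 = 24 bits.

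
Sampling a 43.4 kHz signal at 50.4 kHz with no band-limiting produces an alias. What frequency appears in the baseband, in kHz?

7 kHz

Nyquist = 50,400/2 = 25,200 Hz; 43,400 Hz exceeds it.
Alias = |43,400 − 1×50,400| = |43,400 − 50,400| = 7,000 Hz = 7 kHz.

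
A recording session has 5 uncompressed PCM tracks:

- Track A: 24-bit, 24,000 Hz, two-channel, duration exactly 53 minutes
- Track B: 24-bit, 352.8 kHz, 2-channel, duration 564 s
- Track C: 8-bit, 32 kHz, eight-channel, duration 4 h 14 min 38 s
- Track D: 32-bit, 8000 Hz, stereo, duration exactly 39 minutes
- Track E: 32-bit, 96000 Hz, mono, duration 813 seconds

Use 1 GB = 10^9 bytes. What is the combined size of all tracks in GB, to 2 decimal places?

Track A: exactly 53 minutes = 3,180 s; 24,000 × 3,180 × 3 × 2 = 457,920,000 bytes.
Track B: 352,800 × 564 × 3 × 2 = 1,193,875,200 bytes.
Track C: 4 h 14 min 38 s = 15,278 s; 32,000 × 15,278 × 1 × 8 = 3,911,168,000 bytes.
Track D: exactly 39 minutes = 2,340 s; 8,000 × 2,340 × 4 × 2 = 149,760,000 bytes.
Track E: 96,000 × 813 × 4 × 1 = 312,192,000 bytes.
Total = 6,024,915,200 bytes = 6.02 GB.

6.02 GB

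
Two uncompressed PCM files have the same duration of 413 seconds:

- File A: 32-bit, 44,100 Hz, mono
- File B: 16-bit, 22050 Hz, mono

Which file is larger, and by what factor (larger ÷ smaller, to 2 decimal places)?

File A, by a factor of 4.00

File A: 44,100 × 4 × 1 = 176,400 bytes/s.
File B: 22,050 × 2 × 1 = 44,100 bytes/s.
File A is larger; ratio = 72,853,200 / 18,213,300 = 4.00.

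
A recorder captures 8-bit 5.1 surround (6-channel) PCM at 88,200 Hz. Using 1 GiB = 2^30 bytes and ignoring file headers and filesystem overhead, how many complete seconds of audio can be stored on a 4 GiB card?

8,115 seconds

Uncompressed byte rate = 88,200 × 1 × 6 = 529,200 bytes/s.
Capacity = 4 × 1,073,741,824 = 4,294,967,296 bytes.
4,294,967,296 / 529,200 ≈ 8115.96 s → 8,115 seconds.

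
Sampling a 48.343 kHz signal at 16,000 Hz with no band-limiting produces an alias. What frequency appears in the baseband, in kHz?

Nyquist = 16,000/2 = 8,000 Hz; 48,343 Hz exceeds it.
Alias = |48,343 − 3×16,000| = |48,343 − 48,000| = 343 Hz = 0.343 kHz.

0.343 kHz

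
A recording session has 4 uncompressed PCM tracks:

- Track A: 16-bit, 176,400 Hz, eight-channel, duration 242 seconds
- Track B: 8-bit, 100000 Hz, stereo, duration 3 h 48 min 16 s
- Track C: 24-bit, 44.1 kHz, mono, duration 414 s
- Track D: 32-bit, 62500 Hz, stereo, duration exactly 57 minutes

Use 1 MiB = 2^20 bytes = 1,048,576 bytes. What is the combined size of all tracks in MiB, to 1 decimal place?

4946.7 MiB

Track A: 176,400 × 242 × 2 × 8 = 683,020,800 bytes.
Track B: 3 h 48 min 16 s = 13,696 s; 100,000 × 13,696 × 1 × 2 = 2,739,200,000 bytes.
Track C: 44,100 × 414 × 3 × 1 = 54,772,200 bytes.
Track D: exactly 57 minutes = 3,420 s; 62,500 × 3,420 × 4 × 2 = 1,710,000,000 bytes.
Total = 5,186,993,000 bytes = 4946.7 MiB.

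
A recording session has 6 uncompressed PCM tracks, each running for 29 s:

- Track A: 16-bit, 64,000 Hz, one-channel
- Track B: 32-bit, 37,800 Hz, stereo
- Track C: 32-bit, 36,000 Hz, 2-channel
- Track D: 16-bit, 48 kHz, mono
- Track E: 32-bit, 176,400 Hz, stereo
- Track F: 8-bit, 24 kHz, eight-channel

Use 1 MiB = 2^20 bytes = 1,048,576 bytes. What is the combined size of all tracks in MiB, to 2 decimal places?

Track A: 64,000 × 29 × 2 × 1 = 3,712,000 bytes.
Track B: 37,800 × 29 × 4 × 2 = 8,769,600 bytes.
Track C: 36,000 × 29 × 4 × 2 = 8,352,000 bytes.
Track D: 48,000 × 29 × 2 × 1 = 2,784,000 bytes.
Track E: 176,400 × 29 × 4 × 2 = 40,924,800 bytes.
Track F: 24,000 × 29 × 1 × 8 = 5,568,000 bytes.
Total = 70,110,400 bytes = 66.86 MiB.

66.86 MiB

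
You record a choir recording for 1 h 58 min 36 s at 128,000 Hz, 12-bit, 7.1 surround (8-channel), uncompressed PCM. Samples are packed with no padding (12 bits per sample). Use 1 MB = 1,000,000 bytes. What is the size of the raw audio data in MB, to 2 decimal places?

Duration = 1 h 58 min 36 s = 7,116 s.
Bits = 128,000 × 7,116 × 12 × 8 = 87,441,408,000 bits = 10,930,176,000 bytes.
10,930,176,000 / 1,000,000 = 10930.18 MB.

10930.18 MB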